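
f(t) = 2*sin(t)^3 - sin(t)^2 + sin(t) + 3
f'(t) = 6*sin(t)^2*cos(t) - 2*sin(t)*cos(t) + cos(t) = (6*sin(t)^2 - 2*sin(t) + 1)*cos(t)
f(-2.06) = -0.04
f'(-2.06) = -3.50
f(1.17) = 4.63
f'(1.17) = 1.66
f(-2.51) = 1.65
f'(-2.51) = -3.45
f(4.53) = -0.85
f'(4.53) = -1.59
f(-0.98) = 0.33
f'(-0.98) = 3.79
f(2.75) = 3.35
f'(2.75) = -1.03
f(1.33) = 4.86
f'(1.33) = 1.12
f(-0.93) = 0.53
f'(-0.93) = 3.86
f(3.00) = 3.13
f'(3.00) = -0.83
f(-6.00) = 3.24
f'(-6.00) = 0.87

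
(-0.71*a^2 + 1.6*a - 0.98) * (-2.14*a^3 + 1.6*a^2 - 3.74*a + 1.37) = 1.5194*a^5 - 4.56*a^4 + 7.3126*a^3 - 8.5247*a^2 + 5.8572*a - 1.3426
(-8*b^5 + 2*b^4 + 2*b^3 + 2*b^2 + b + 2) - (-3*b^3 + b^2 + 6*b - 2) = -8*b^5 + 2*b^4 + 5*b^3 + b^2 - 5*b + 4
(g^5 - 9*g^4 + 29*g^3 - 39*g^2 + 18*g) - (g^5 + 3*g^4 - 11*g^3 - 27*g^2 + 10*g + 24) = -12*g^4 + 40*g^3 - 12*g^2 + 8*g - 24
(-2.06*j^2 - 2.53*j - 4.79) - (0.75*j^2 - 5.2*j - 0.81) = -2.81*j^2 + 2.67*j - 3.98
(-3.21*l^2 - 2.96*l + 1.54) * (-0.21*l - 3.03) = 0.6741*l^3 + 10.3479*l^2 + 8.6454*l - 4.6662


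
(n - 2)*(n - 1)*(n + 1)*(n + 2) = n^4 - 5*n^2 + 4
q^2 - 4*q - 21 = (q - 7)*(q + 3)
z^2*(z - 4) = z^3 - 4*z^2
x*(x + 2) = x^2 + 2*x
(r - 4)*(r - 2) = r^2 - 6*r + 8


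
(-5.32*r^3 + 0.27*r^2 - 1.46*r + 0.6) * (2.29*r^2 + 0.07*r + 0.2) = -12.1828*r^5 + 0.2459*r^4 - 4.3885*r^3 + 1.3258*r^2 - 0.25*r + 0.12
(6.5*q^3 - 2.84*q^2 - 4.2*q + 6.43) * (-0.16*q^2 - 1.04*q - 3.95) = -1.04*q^5 - 6.3056*q^4 - 22.0494*q^3 + 14.5572*q^2 + 9.9028*q - 25.3985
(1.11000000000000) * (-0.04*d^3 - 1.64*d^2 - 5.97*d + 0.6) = -0.0444*d^3 - 1.8204*d^2 - 6.6267*d + 0.666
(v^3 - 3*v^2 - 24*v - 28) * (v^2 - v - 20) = v^5 - 4*v^4 - 41*v^3 + 56*v^2 + 508*v + 560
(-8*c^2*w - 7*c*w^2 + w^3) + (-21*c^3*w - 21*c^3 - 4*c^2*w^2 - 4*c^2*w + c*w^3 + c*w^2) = -21*c^3*w - 21*c^3 - 4*c^2*w^2 - 12*c^2*w + c*w^3 - 6*c*w^2 + w^3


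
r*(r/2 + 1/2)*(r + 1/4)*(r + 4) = r^4/2 + 21*r^3/8 + 21*r^2/8 + r/2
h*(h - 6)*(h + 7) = h^3 + h^2 - 42*h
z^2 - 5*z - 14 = (z - 7)*(z + 2)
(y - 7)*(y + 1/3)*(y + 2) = y^3 - 14*y^2/3 - 47*y/3 - 14/3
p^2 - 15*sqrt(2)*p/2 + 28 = (p - 4*sqrt(2))*(p - 7*sqrt(2)/2)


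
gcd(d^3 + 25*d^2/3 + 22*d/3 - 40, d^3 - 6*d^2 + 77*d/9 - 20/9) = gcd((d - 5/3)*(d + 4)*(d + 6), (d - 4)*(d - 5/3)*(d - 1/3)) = d - 5/3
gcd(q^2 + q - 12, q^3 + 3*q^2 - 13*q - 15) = q - 3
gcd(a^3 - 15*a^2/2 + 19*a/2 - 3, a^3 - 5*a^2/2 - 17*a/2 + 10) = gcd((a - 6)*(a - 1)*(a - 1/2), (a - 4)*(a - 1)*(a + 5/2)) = a - 1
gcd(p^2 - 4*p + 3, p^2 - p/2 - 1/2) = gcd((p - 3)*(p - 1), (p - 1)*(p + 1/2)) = p - 1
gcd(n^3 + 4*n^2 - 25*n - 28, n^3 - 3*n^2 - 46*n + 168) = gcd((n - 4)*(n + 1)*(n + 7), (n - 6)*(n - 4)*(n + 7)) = n^2 + 3*n - 28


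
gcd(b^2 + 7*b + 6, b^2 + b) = b + 1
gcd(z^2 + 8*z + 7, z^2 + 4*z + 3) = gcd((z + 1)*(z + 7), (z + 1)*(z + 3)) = z + 1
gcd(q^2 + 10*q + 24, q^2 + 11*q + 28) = q + 4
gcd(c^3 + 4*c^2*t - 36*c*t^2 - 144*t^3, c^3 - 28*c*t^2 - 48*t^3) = -c^2 + 2*c*t + 24*t^2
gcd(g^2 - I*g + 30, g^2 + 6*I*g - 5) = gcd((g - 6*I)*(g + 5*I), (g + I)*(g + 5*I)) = g + 5*I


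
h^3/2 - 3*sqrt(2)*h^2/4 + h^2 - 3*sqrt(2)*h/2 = h*(h/2 + 1)*(h - 3*sqrt(2)/2)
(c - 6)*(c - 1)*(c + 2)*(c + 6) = c^4 + c^3 - 38*c^2 - 36*c + 72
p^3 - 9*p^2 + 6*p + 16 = (p - 8)*(p - 2)*(p + 1)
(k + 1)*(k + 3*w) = k^2 + 3*k*w + k + 3*w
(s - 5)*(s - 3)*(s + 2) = s^3 - 6*s^2 - s + 30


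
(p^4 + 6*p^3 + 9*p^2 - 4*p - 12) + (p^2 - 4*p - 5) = p^4 + 6*p^3 + 10*p^2 - 8*p - 17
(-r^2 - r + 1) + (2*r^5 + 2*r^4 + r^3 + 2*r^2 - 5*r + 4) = 2*r^5 + 2*r^4 + r^3 + r^2 - 6*r + 5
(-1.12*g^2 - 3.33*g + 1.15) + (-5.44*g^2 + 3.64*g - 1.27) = -6.56*g^2 + 0.31*g - 0.12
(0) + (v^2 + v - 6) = v^2 + v - 6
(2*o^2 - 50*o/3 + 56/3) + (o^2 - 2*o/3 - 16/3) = 3*o^2 - 52*o/3 + 40/3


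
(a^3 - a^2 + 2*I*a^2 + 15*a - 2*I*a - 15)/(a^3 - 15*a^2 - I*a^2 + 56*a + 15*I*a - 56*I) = (a^3 + a^2*(-1 + 2*I) + a*(15 - 2*I) - 15)/(a^3 - a^2*(15 + I) + a*(56 + 15*I) - 56*I)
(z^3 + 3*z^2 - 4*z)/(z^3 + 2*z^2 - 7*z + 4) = z/(z - 1)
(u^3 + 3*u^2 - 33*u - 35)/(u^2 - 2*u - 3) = (u^2 + 2*u - 35)/(u - 3)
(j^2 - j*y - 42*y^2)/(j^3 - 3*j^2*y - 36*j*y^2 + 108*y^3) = (j - 7*y)/(j^2 - 9*j*y + 18*y^2)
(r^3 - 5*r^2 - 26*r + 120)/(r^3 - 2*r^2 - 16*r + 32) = (r^2 - r - 30)/(r^2 + 2*r - 8)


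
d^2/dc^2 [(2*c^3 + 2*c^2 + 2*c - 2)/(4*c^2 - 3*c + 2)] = 4*(29*c^3 - 90*c^2 + 24*c + 9)/(64*c^6 - 144*c^5 + 204*c^4 - 171*c^3 + 102*c^2 - 36*c + 8)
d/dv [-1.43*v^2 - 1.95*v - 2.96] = -2.86*v - 1.95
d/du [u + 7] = 1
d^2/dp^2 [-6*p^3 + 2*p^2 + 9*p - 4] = 4 - 36*p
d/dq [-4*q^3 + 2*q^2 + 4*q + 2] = -12*q^2 + 4*q + 4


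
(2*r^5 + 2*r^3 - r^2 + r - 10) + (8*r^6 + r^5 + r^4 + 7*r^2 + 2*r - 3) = 8*r^6 + 3*r^5 + r^4 + 2*r^3 + 6*r^2 + 3*r - 13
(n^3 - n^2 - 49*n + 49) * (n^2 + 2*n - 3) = n^5 + n^4 - 54*n^3 - 46*n^2 + 245*n - 147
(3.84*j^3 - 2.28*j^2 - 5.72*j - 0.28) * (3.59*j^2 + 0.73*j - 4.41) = 13.7856*j^5 - 5.382*j^4 - 39.1336*j^3 + 4.874*j^2 + 25.0208*j + 1.2348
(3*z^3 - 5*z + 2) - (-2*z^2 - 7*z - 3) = 3*z^3 + 2*z^2 + 2*z + 5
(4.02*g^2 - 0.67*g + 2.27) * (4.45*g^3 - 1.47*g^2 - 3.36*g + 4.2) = 17.889*g^5 - 8.8909*g^4 - 2.4208*g^3 + 15.7983*g^2 - 10.4412*g + 9.534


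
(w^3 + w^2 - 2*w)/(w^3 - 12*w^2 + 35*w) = (w^2 + w - 2)/(w^2 - 12*w + 35)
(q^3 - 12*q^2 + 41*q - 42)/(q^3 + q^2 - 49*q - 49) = (q^2 - 5*q + 6)/(q^2 + 8*q + 7)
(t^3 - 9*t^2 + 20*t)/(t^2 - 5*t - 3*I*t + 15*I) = t*(t - 4)/(t - 3*I)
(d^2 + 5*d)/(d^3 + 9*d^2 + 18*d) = (d + 5)/(d^2 + 9*d + 18)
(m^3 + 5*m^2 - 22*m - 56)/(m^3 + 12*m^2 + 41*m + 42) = (m - 4)/(m + 3)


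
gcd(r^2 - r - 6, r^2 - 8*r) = 1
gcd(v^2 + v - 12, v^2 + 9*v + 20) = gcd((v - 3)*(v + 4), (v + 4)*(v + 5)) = v + 4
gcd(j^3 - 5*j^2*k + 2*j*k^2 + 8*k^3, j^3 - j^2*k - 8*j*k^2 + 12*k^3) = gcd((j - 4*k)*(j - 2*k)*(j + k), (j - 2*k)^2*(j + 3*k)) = j - 2*k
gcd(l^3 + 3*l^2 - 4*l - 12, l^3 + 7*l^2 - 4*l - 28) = l^2 - 4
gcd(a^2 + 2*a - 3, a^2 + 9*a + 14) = 1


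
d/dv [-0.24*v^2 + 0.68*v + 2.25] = 0.68 - 0.48*v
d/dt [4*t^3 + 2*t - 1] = 12*t^2 + 2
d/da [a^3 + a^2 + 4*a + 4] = 3*a^2 + 2*a + 4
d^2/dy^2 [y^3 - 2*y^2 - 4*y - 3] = 6*y - 4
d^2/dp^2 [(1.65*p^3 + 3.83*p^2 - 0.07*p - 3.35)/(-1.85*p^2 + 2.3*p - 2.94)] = (-7.105427357601e-15*p^5 - 31.62245*p^3 + 260.72427*p^2 - 173.38152*p - 66.261596)/(6.331625*p^6 - 23.61525*p^5 + 59.54595*p^4 - 87.2252*p^3 + 94.62978*p^2 - 59.64084*p + 25.412184)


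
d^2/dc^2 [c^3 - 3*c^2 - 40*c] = 6*c - 6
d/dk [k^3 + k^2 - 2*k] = 3*k^2 + 2*k - 2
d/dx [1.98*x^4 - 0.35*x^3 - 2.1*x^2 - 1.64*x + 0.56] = 7.92*x^3 - 1.05*x^2 - 4.2*x - 1.64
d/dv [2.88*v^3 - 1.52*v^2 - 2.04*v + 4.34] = 8.64*v^2 - 3.04*v - 2.04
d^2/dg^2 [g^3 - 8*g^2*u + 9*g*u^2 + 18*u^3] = 6*g - 16*u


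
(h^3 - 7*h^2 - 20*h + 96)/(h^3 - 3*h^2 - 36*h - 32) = (h - 3)/(h + 1)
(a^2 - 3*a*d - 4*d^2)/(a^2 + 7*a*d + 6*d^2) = (a - 4*d)/(a + 6*d)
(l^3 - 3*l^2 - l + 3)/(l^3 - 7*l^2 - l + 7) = (l - 3)/(l - 7)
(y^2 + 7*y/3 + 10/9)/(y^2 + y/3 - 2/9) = (3*y + 5)/(3*y - 1)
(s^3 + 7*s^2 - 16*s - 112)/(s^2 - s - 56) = (s^2 - 16)/(s - 8)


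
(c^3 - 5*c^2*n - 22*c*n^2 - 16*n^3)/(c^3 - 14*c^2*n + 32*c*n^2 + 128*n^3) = (c + n)/(c - 8*n)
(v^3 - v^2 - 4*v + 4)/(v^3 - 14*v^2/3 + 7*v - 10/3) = 3*(v + 2)/(3*v - 5)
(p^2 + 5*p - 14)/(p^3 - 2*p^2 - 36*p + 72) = (p + 7)/(p^2 - 36)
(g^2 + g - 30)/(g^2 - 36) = (g - 5)/(g - 6)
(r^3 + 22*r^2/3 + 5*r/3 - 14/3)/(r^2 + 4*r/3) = (3*r^3 + 22*r^2 + 5*r - 14)/(r*(3*r + 4))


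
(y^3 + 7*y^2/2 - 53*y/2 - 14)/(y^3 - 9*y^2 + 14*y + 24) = (2*y^2 + 15*y + 7)/(2*(y^2 - 5*y - 6))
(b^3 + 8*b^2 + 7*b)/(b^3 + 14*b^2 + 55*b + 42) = b/(b + 6)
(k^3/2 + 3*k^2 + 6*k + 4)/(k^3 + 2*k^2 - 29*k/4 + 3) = 2*(k^3 + 6*k^2 + 12*k + 8)/(4*k^3 + 8*k^2 - 29*k + 12)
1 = 1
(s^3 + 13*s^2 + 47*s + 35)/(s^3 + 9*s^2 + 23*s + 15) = (s + 7)/(s + 3)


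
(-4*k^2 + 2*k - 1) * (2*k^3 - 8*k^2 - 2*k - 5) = -8*k^5 + 36*k^4 - 10*k^3 + 24*k^2 - 8*k + 5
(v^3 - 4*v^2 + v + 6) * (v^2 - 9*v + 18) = v^5 - 13*v^4 + 55*v^3 - 75*v^2 - 36*v + 108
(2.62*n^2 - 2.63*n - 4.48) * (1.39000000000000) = 3.6418*n^2 - 3.6557*n - 6.2272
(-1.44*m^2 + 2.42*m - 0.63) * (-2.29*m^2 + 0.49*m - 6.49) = 3.2976*m^4 - 6.2474*m^3 + 11.9741*m^2 - 16.0145*m + 4.0887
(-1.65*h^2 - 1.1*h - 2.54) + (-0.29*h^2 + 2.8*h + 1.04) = -1.94*h^2 + 1.7*h - 1.5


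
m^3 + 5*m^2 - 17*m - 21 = (m - 3)*(m + 1)*(m + 7)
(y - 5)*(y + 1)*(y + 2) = y^3 - 2*y^2 - 13*y - 10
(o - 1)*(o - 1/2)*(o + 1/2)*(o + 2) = o^4 + o^3 - 9*o^2/4 - o/4 + 1/2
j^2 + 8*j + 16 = (j + 4)^2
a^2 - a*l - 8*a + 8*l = (a - 8)*(a - l)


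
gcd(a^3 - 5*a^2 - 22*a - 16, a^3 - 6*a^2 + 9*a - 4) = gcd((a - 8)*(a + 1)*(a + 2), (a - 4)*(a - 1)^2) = 1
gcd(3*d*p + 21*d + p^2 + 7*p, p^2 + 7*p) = p + 7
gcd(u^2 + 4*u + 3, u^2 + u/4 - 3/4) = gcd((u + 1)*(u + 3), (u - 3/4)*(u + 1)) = u + 1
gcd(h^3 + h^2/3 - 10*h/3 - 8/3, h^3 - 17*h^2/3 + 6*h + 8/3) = h - 2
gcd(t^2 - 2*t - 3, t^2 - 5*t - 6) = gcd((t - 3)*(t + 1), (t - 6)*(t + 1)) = t + 1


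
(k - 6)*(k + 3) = k^2 - 3*k - 18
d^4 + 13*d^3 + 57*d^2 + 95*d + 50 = (d + 1)*(d + 2)*(d + 5)^2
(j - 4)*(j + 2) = j^2 - 2*j - 8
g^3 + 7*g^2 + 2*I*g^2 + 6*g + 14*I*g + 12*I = (g + 1)*(g + 6)*(g + 2*I)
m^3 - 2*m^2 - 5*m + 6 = (m - 3)*(m - 1)*(m + 2)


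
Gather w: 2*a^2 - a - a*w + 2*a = 2*a^2 - a*w + a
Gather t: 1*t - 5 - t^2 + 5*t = -t^2 + 6*t - 5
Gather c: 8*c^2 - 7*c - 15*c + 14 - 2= 8*c^2 - 22*c + 12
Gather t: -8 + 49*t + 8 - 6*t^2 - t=-6*t^2 + 48*t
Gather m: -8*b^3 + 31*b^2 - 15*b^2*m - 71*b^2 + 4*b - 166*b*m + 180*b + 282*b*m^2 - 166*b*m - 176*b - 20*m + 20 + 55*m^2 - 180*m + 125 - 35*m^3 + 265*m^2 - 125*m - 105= -8*b^3 - 40*b^2 + 8*b - 35*m^3 + m^2*(282*b + 320) + m*(-15*b^2 - 332*b - 325) + 40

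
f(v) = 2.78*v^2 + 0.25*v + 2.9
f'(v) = 5.56*v + 0.25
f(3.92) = 46.60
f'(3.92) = 22.05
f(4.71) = 65.75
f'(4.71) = 26.44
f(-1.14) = 6.23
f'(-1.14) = -6.09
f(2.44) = 20.06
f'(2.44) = 13.82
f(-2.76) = 23.39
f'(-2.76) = -15.10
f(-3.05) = 28.00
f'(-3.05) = -16.71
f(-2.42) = 18.58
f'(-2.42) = -13.21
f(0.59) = 4.02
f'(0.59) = 3.53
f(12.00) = 406.22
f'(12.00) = 66.97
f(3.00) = 28.67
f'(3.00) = 16.93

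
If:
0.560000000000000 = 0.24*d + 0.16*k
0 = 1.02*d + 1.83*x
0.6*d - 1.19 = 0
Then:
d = 1.98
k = 0.52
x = -1.11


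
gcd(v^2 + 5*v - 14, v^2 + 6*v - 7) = v + 7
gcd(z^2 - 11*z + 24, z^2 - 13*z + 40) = z - 8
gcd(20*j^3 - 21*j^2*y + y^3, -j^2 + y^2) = -j + y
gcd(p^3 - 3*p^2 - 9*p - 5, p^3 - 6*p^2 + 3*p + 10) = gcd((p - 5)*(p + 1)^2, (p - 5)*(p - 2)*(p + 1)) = p^2 - 4*p - 5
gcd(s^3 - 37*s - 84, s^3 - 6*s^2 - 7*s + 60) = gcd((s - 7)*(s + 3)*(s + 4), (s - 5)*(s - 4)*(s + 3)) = s + 3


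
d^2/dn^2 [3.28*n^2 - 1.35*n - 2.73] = 6.56000000000000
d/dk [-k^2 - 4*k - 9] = -2*k - 4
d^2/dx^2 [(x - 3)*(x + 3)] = 2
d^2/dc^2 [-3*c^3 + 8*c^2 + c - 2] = 16 - 18*c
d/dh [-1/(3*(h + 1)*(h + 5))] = 2*(h + 3)/(3*(h + 1)^2*(h + 5)^2)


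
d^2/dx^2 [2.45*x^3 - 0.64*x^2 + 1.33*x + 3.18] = 14.7*x - 1.28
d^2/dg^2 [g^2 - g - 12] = 2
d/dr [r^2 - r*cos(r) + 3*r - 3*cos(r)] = r*sin(r) + 2*r + 3*sin(r) - cos(r) + 3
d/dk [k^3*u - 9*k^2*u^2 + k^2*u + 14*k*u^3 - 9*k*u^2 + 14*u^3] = u*(3*k^2 - 18*k*u + 2*k + 14*u^2 - 9*u)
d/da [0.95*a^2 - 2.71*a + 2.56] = 1.9*a - 2.71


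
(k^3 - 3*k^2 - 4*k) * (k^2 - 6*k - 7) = k^5 - 9*k^4 + 7*k^3 + 45*k^2 + 28*k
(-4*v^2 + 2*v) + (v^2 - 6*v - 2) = -3*v^2 - 4*v - 2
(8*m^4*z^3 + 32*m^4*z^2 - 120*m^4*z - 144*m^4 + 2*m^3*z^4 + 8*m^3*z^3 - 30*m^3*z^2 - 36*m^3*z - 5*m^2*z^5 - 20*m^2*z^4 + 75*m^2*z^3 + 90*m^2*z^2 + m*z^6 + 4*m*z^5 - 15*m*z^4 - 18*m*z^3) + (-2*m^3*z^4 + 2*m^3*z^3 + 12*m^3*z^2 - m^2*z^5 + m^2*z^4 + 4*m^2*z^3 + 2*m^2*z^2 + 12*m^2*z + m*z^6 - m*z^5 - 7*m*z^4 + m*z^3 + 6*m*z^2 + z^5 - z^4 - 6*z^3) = 8*m^4*z^3 + 32*m^4*z^2 - 120*m^4*z - 144*m^4 + 10*m^3*z^3 - 18*m^3*z^2 - 36*m^3*z - 6*m^2*z^5 - 19*m^2*z^4 + 79*m^2*z^3 + 92*m^2*z^2 + 12*m^2*z + 2*m*z^6 + 3*m*z^5 - 22*m*z^4 - 17*m*z^3 + 6*m*z^2 + z^5 - z^4 - 6*z^3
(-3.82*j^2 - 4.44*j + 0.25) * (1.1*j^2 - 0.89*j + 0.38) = -4.202*j^4 - 1.4842*j^3 + 2.775*j^2 - 1.9097*j + 0.095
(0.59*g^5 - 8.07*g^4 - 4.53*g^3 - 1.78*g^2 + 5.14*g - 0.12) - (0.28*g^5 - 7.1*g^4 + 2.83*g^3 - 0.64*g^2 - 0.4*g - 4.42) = 0.31*g^5 - 0.970000000000001*g^4 - 7.36*g^3 - 1.14*g^2 + 5.54*g + 4.3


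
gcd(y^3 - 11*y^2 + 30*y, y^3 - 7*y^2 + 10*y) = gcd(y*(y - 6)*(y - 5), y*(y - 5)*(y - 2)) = y^2 - 5*y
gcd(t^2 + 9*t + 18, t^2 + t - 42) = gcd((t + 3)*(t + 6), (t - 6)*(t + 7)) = 1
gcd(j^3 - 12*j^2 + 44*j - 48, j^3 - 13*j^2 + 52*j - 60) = j^2 - 8*j + 12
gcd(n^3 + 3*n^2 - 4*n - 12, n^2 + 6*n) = 1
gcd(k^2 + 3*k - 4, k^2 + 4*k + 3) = 1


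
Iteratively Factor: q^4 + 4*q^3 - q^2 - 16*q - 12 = (q + 1)*(q^3 + 3*q^2 - 4*q - 12) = (q + 1)*(q + 3)*(q^2 - 4) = (q + 1)*(q + 2)*(q + 3)*(q - 2)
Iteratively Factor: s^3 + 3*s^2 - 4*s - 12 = (s + 2)*(s^2 + s - 6) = (s - 2)*(s + 2)*(s + 3)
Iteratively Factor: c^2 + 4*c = (c + 4)*(c)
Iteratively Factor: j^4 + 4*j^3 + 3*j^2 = (j)*(j^3 + 4*j^2 + 3*j) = j*(j + 1)*(j^2 + 3*j) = j*(j + 1)*(j + 3)*(j)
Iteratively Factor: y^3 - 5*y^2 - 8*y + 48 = (y - 4)*(y^2 - y - 12) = (y - 4)*(y + 3)*(y - 4)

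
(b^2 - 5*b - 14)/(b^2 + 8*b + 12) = (b - 7)/(b + 6)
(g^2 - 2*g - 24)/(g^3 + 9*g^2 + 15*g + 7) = (g^2 - 2*g - 24)/(g^3 + 9*g^2 + 15*g + 7)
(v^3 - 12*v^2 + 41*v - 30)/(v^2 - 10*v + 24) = (v^2 - 6*v + 5)/(v - 4)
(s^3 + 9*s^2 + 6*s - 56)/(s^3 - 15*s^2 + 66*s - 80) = (s^2 + 11*s + 28)/(s^2 - 13*s + 40)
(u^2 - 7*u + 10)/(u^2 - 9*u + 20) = (u - 2)/(u - 4)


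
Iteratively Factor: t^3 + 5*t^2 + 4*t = (t + 1)*(t^2 + 4*t) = t*(t + 1)*(t + 4)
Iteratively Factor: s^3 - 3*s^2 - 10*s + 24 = (s - 2)*(s^2 - s - 12) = (s - 2)*(s + 3)*(s - 4)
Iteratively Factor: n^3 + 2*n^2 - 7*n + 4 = (n + 4)*(n^2 - 2*n + 1) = (n - 1)*(n + 4)*(n - 1)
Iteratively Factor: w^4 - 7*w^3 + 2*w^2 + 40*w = (w - 4)*(w^3 - 3*w^2 - 10*w) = w*(w - 4)*(w^2 - 3*w - 10) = w*(w - 5)*(w - 4)*(w + 2)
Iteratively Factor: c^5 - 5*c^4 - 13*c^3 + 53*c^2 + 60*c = (c)*(c^4 - 5*c^3 - 13*c^2 + 53*c + 60) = c*(c - 5)*(c^3 - 13*c - 12) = c*(c - 5)*(c - 4)*(c^2 + 4*c + 3) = c*(c - 5)*(c - 4)*(c + 1)*(c + 3)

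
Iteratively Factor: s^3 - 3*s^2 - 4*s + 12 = (s - 3)*(s^2 - 4) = (s - 3)*(s + 2)*(s - 2)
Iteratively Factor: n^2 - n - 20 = (n - 5)*(n + 4)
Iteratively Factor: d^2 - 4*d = (d)*(d - 4)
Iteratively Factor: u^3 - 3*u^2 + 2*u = (u - 2)*(u^2 - u) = (u - 2)*(u - 1)*(u)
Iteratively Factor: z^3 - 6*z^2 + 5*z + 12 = (z - 3)*(z^2 - 3*z - 4) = (z - 3)*(z + 1)*(z - 4)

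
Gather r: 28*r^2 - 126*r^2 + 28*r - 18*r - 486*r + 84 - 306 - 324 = -98*r^2 - 476*r - 546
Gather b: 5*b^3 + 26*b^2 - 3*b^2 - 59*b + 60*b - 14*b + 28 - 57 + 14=5*b^3 + 23*b^2 - 13*b - 15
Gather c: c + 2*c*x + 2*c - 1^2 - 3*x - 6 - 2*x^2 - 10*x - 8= c*(2*x + 3) - 2*x^2 - 13*x - 15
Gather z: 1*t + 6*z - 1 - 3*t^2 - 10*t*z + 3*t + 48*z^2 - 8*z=-3*t^2 + 4*t + 48*z^2 + z*(-10*t - 2) - 1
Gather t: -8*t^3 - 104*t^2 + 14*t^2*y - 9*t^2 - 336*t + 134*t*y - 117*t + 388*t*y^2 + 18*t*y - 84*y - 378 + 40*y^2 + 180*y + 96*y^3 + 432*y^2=-8*t^3 + t^2*(14*y - 113) + t*(388*y^2 + 152*y - 453) + 96*y^3 + 472*y^2 + 96*y - 378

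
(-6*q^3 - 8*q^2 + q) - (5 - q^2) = -6*q^3 - 7*q^2 + q - 5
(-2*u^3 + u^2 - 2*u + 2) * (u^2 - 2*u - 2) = -2*u^5 + 5*u^4 + 4*u^2 - 4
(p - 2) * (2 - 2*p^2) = -2*p^3 + 4*p^2 + 2*p - 4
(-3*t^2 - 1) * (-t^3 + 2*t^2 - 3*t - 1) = 3*t^5 - 6*t^4 + 10*t^3 + t^2 + 3*t + 1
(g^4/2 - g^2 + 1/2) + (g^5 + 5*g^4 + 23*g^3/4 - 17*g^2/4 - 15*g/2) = g^5 + 11*g^4/2 + 23*g^3/4 - 21*g^2/4 - 15*g/2 + 1/2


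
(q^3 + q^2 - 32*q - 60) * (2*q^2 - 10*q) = 2*q^5 - 8*q^4 - 74*q^3 + 200*q^2 + 600*q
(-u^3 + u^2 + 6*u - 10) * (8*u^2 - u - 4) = -8*u^5 + 9*u^4 + 51*u^3 - 90*u^2 - 14*u + 40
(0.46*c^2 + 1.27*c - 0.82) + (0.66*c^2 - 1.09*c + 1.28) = 1.12*c^2 + 0.18*c + 0.46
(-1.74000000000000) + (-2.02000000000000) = -3.76000000000000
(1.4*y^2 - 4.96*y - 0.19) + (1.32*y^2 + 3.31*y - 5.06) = 2.72*y^2 - 1.65*y - 5.25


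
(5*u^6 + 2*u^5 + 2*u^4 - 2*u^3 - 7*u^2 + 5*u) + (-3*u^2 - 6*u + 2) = 5*u^6 + 2*u^5 + 2*u^4 - 2*u^3 - 10*u^2 - u + 2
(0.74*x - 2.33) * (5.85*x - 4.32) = 4.329*x^2 - 16.8273*x + 10.0656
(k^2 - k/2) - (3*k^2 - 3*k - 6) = -2*k^2 + 5*k/2 + 6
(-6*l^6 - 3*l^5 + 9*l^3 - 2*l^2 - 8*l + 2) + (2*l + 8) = -6*l^6 - 3*l^5 + 9*l^3 - 2*l^2 - 6*l + 10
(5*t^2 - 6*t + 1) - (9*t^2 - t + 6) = -4*t^2 - 5*t - 5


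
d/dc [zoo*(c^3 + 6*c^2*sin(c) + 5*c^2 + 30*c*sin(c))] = zoo*(c^2*cos(c) + c^2 + c*sin(c) + c*cos(c) + c + sin(c))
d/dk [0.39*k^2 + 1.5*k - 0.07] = 0.78*k + 1.5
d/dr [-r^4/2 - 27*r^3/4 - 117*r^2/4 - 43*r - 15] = -2*r^3 - 81*r^2/4 - 117*r/2 - 43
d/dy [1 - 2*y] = -2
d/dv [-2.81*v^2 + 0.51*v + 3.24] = 0.51 - 5.62*v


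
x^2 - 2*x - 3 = (x - 3)*(x + 1)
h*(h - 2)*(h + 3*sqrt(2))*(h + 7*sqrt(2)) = h^4 - 2*h^3 + 10*sqrt(2)*h^3 - 20*sqrt(2)*h^2 + 42*h^2 - 84*h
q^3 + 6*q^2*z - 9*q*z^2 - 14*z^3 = (q - 2*z)*(q + z)*(q + 7*z)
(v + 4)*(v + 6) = v^2 + 10*v + 24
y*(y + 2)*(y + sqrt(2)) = y^3 + sqrt(2)*y^2 + 2*y^2 + 2*sqrt(2)*y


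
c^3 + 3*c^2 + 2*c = c*(c + 1)*(c + 2)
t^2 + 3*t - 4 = (t - 1)*(t + 4)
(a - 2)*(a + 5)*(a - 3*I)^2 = a^4 + 3*a^3 - 6*I*a^3 - 19*a^2 - 18*I*a^2 - 27*a + 60*I*a + 90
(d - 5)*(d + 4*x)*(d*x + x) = d^3*x + 4*d^2*x^2 - 4*d^2*x - 16*d*x^2 - 5*d*x - 20*x^2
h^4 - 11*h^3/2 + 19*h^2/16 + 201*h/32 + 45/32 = (h - 5)*(h - 3/2)*(h + 1/4)*(h + 3/4)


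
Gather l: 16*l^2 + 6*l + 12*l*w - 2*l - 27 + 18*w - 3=16*l^2 + l*(12*w + 4) + 18*w - 30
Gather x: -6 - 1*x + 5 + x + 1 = 0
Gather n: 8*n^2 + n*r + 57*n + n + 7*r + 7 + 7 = 8*n^2 + n*(r + 58) + 7*r + 14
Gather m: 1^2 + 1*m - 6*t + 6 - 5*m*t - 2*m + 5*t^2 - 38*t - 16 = m*(-5*t - 1) + 5*t^2 - 44*t - 9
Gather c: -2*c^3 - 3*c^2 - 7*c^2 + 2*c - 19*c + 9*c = -2*c^3 - 10*c^2 - 8*c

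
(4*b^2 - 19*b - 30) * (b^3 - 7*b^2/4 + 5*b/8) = 4*b^5 - 26*b^4 + 23*b^3/4 + 325*b^2/8 - 75*b/4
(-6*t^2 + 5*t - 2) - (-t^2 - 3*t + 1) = -5*t^2 + 8*t - 3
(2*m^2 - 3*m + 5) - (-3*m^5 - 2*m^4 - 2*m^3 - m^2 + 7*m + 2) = 3*m^5 + 2*m^4 + 2*m^3 + 3*m^2 - 10*m + 3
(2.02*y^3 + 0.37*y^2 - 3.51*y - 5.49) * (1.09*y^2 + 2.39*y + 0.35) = 2.2018*y^5 + 5.2311*y^4 - 2.2346*y^3 - 14.2435*y^2 - 14.3496*y - 1.9215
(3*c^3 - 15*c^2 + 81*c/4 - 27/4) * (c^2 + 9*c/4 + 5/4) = 3*c^5 - 33*c^4/4 - 39*c^3/4 + 321*c^2/16 + 81*c/8 - 135/16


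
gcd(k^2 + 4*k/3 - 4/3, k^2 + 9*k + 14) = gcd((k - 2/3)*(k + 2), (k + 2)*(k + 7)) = k + 2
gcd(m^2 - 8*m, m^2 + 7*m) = m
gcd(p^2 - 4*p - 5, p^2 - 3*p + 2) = 1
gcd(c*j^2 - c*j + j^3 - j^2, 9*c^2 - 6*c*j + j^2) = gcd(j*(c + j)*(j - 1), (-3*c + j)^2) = 1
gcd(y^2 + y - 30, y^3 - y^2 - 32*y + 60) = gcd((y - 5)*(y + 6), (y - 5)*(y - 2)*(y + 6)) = y^2 + y - 30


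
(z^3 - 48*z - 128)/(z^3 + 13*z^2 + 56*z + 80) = (z - 8)/(z + 5)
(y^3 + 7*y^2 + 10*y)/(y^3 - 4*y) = (y + 5)/(y - 2)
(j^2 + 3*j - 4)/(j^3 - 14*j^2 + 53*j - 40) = (j + 4)/(j^2 - 13*j + 40)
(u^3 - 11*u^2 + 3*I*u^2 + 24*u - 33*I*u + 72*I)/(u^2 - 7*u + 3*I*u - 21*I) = (u^2 - 11*u + 24)/(u - 7)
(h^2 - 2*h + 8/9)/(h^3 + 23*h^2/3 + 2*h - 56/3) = (h - 2/3)/(h^2 + 9*h + 14)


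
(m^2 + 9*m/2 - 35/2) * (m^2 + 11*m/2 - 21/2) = m^4 + 10*m^3 - 13*m^2/4 - 287*m/2 + 735/4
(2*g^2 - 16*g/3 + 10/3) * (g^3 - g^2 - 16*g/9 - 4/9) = 2*g^5 - 22*g^4/3 + 46*g^3/9 + 142*g^2/27 - 32*g/9 - 40/27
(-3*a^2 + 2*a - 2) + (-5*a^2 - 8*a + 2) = -8*a^2 - 6*a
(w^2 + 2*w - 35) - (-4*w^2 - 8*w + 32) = 5*w^2 + 10*w - 67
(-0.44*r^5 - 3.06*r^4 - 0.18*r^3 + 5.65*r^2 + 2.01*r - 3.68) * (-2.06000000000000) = 0.9064*r^5 + 6.3036*r^4 + 0.3708*r^3 - 11.639*r^2 - 4.1406*r + 7.5808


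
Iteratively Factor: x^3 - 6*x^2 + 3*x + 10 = (x - 5)*(x^2 - x - 2) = (x - 5)*(x - 2)*(x + 1)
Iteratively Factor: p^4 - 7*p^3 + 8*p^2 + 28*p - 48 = (p - 2)*(p^3 - 5*p^2 - 2*p + 24) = (p - 4)*(p - 2)*(p^2 - p - 6) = (p - 4)*(p - 3)*(p - 2)*(p + 2)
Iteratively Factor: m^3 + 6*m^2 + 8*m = (m + 2)*(m^2 + 4*m) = (m + 2)*(m + 4)*(m)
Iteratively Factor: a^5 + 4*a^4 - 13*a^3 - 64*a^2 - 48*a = (a)*(a^4 + 4*a^3 - 13*a^2 - 64*a - 48) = a*(a - 4)*(a^3 + 8*a^2 + 19*a + 12) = a*(a - 4)*(a + 3)*(a^2 + 5*a + 4) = a*(a - 4)*(a + 1)*(a + 3)*(a + 4)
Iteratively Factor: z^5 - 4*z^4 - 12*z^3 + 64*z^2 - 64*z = (z - 4)*(z^4 - 12*z^2 + 16*z) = z*(z - 4)*(z^3 - 12*z + 16) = z*(z - 4)*(z - 2)*(z^2 + 2*z - 8) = z*(z - 4)*(z - 2)^2*(z + 4)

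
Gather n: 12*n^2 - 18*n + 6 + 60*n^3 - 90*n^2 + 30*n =60*n^3 - 78*n^2 + 12*n + 6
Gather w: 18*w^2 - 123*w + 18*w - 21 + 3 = 18*w^2 - 105*w - 18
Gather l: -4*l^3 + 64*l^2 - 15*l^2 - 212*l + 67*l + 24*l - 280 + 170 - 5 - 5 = -4*l^3 + 49*l^2 - 121*l - 120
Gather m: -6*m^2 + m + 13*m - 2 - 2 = -6*m^2 + 14*m - 4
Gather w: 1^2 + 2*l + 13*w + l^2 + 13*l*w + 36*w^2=l^2 + 2*l + 36*w^2 + w*(13*l + 13) + 1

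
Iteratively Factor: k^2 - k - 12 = (k - 4)*(k + 3)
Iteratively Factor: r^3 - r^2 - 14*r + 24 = (r - 3)*(r^2 + 2*r - 8) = (r - 3)*(r + 4)*(r - 2)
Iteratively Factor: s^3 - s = (s + 1)*(s^2 - s) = s*(s + 1)*(s - 1)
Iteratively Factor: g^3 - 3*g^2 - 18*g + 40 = (g - 2)*(g^2 - g - 20) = (g - 2)*(g + 4)*(g - 5)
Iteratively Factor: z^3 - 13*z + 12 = (z + 4)*(z^2 - 4*z + 3) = (z - 3)*(z + 4)*(z - 1)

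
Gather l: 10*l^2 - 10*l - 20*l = 10*l^2 - 30*l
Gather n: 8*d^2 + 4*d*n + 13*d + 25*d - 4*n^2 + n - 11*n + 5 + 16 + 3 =8*d^2 + 38*d - 4*n^2 + n*(4*d - 10) + 24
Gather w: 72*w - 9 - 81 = 72*w - 90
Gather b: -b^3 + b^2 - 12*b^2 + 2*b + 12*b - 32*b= -b^3 - 11*b^2 - 18*b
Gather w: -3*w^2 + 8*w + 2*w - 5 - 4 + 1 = -3*w^2 + 10*w - 8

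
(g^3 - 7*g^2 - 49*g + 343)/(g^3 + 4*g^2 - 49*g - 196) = (g - 7)/(g + 4)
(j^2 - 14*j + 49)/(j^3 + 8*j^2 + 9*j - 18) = (j^2 - 14*j + 49)/(j^3 + 8*j^2 + 9*j - 18)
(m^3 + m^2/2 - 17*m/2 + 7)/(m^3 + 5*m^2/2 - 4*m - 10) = (2*m^2 + 5*m - 7)/(2*m^2 + 9*m + 10)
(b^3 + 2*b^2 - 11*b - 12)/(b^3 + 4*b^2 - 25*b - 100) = (b^2 - 2*b - 3)/(b^2 - 25)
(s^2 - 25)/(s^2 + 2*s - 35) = (s + 5)/(s + 7)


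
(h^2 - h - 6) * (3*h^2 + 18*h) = 3*h^4 + 15*h^3 - 36*h^2 - 108*h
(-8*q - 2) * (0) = 0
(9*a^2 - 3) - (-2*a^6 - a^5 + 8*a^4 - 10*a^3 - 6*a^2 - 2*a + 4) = 2*a^6 + a^5 - 8*a^4 + 10*a^3 + 15*a^2 + 2*a - 7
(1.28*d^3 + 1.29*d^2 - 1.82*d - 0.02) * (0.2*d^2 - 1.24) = 0.256*d^5 + 0.258*d^4 - 1.9512*d^3 - 1.6036*d^2 + 2.2568*d + 0.0248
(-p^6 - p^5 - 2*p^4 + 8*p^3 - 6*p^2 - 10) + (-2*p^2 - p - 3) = -p^6 - p^5 - 2*p^4 + 8*p^3 - 8*p^2 - p - 13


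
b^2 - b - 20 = (b - 5)*(b + 4)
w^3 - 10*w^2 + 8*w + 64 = (w - 8)*(w - 4)*(w + 2)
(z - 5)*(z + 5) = z^2 - 25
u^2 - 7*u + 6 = (u - 6)*(u - 1)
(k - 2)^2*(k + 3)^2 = k^4 + 2*k^3 - 11*k^2 - 12*k + 36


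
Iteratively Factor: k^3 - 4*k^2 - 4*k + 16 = (k - 2)*(k^2 - 2*k - 8) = (k - 4)*(k - 2)*(k + 2)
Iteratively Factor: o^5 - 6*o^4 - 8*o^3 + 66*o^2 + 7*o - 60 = (o - 1)*(o^4 - 5*o^3 - 13*o^2 + 53*o + 60) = (o - 4)*(o - 1)*(o^3 - o^2 - 17*o - 15) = (o - 5)*(o - 4)*(o - 1)*(o^2 + 4*o + 3) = (o - 5)*(o - 4)*(o - 1)*(o + 1)*(o + 3)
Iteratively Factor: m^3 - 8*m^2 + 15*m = (m)*(m^2 - 8*m + 15) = m*(m - 3)*(m - 5)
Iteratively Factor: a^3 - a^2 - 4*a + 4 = (a - 2)*(a^2 + a - 2) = (a - 2)*(a - 1)*(a + 2)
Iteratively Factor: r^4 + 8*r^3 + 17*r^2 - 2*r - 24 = (r + 2)*(r^3 + 6*r^2 + 5*r - 12) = (r + 2)*(r + 4)*(r^2 + 2*r - 3) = (r + 2)*(r + 3)*(r + 4)*(r - 1)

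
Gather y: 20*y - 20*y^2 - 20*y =-20*y^2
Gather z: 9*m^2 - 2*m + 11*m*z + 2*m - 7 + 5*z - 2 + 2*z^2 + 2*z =9*m^2 + 2*z^2 + z*(11*m + 7) - 9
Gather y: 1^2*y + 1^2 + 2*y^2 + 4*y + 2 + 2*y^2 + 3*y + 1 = 4*y^2 + 8*y + 4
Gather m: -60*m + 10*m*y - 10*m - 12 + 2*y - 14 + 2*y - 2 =m*(10*y - 70) + 4*y - 28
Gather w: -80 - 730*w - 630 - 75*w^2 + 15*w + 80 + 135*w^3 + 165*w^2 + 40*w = 135*w^3 + 90*w^2 - 675*w - 630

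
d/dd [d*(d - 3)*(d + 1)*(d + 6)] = 4*d^3 + 12*d^2 - 30*d - 18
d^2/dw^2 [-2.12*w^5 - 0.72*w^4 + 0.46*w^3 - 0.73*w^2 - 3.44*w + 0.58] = -42.4*w^3 - 8.64*w^2 + 2.76*w - 1.46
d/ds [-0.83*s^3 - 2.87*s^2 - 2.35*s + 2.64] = -2.49*s^2 - 5.74*s - 2.35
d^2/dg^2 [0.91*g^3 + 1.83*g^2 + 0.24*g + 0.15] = 5.46*g + 3.66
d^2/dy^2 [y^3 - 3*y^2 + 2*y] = 6*y - 6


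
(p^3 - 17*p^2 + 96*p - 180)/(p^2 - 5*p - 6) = (p^2 - 11*p + 30)/(p + 1)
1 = 1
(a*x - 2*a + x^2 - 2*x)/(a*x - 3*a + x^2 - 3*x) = (x - 2)/(x - 3)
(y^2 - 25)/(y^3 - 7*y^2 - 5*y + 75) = (y + 5)/(y^2 - 2*y - 15)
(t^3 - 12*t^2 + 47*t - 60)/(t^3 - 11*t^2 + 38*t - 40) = (t - 3)/(t - 2)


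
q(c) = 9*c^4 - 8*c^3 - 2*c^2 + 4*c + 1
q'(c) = 36*c^3 - 24*c^2 - 4*c + 4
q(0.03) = 1.12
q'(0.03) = 3.86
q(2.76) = 350.86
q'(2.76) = 567.02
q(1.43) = 16.87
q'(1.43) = 54.47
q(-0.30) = -0.09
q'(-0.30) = 2.07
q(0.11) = 1.41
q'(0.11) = 3.32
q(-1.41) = 49.38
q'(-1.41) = -138.99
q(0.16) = 1.56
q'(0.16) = 2.89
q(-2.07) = 220.35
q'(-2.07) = -409.87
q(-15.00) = 482116.00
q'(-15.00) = -126836.00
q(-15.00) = 482116.00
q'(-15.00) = -126836.00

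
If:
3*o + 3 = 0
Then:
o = -1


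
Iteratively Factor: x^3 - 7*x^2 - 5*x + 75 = (x + 3)*(x^2 - 10*x + 25) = (x - 5)*(x + 3)*(x - 5)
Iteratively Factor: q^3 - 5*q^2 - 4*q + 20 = (q - 5)*(q^2 - 4) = (q - 5)*(q - 2)*(q + 2)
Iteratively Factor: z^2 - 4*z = (z - 4)*(z)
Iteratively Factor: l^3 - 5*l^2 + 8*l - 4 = (l - 2)*(l^2 - 3*l + 2) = (l - 2)^2*(l - 1)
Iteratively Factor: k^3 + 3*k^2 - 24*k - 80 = (k - 5)*(k^2 + 8*k + 16) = (k - 5)*(k + 4)*(k + 4)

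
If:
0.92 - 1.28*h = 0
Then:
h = 0.72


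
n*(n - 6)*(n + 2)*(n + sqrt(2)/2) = n^4 - 4*n^3 + sqrt(2)*n^3/2 - 12*n^2 - 2*sqrt(2)*n^2 - 6*sqrt(2)*n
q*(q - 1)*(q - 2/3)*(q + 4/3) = q^4 - q^3/3 - 14*q^2/9 + 8*q/9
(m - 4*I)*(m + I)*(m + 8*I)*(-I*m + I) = -I*m^4 + 5*m^3 + I*m^3 - 5*m^2 - 28*I*m^2 + 32*m + 28*I*m - 32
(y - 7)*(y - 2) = y^2 - 9*y + 14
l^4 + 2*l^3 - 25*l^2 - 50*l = l*(l - 5)*(l + 2)*(l + 5)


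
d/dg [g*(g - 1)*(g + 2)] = 3*g^2 + 2*g - 2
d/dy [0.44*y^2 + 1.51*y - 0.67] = 0.88*y + 1.51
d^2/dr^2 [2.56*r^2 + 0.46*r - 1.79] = 5.12000000000000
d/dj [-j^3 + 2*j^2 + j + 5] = -3*j^2 + 4*j + 1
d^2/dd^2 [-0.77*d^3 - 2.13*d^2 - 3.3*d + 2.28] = -4.62*d - 4.26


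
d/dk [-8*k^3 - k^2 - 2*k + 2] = -24*k^2 - 2*k - 2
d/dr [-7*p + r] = 1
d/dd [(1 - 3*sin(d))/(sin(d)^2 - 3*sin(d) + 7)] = (3*sin(d)^2 - 2*sin(d) - 18)*cos(d)/(sin(d)^2 - 3*sin(d) + 7)^2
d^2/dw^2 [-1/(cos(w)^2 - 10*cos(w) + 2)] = (-8*sin(w)^4 + 188*sin(w)^2 - 115*cos(w) + 15*cos(3*w) + 212)/(2*(sin(w)^2 + 10*cos(w) - 3)^3)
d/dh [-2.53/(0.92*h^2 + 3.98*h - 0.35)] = (4.6552*h + 10.0694)/(0.92*h^2 + 3.98*h - 0.35)^2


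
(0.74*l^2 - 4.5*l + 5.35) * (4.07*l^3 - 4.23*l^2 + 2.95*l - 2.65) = 3.0118*l^5 - 21.4452*l^4 + 42.9925*l^3 - 37.8665*l^2 + 27.7075*l - 14.1775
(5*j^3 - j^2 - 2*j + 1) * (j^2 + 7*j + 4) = 5*j^5 + 34*j^4 + 11*j^3 - 17*j^2 - j + 4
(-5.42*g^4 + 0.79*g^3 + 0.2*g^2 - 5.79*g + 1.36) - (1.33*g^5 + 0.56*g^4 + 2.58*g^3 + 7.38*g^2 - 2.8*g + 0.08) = -1.33*g^5 - 5.98*g^4 - 1.79*g^3 - 7.18*g^2 - 2.99*g + 1.28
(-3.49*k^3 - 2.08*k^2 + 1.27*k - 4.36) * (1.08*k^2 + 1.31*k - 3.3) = -3.7692*k^5 - 6.8183*k^4 + 10.1638*k^3 + 3.8189*k^2 - 9.9026*k + 14.388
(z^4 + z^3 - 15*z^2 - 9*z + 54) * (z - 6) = z^5 - 5*z^4 - 21*z^3 + 81*z^2 + 108*z - 324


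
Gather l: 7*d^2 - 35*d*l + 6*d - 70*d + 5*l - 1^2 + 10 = 7*d^2 - 64*d + l*(5 - 35*d) + 9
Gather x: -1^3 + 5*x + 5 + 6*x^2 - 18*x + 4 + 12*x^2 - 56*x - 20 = 18*x^2 - 69*x - 12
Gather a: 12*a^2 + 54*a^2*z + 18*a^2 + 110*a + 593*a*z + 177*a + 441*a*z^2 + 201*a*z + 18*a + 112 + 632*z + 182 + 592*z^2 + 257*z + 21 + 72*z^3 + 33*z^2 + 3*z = a^2*(54*z + 30) + a*(441*z^2 + 794*z + 305) + 72*z^3 + 625*z^2 + 892*z + 315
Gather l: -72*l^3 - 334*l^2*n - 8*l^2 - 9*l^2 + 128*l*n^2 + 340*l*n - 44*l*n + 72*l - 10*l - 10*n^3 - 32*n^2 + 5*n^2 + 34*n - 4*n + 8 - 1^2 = -72*l^3 + l^2*(-334*n - 17) + l*(128*n^2 + 296*n + 62) - 10*n^3 - 27*n^2 + 30*n + 7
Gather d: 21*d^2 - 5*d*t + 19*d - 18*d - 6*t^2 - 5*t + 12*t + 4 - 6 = 21*d^2 + d*(1 - 5*t) - 6*t^2 + 7*t - 2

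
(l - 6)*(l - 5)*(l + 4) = l^3 - 7*l^2 - 14*l + 120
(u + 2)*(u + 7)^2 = u^3 + 16*u^2 + 77*u + 98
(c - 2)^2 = c^2 - 4*c + 4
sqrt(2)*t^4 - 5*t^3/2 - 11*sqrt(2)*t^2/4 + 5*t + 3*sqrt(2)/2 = (t - 3*sqrt(2)/2)*(t - sqrt(2))*(t + sqrt(2))*(sqrt(2)*t + 1/2)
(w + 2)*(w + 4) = w^2 + 6*w + 8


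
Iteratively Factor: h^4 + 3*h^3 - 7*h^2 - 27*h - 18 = (h + 3)*(h^3 - 7*h - 6) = (h + 2)*(h + 3)*(h^2 - 2*h - 3) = (h + 1)*(h + 2)*(h + 3)*(h - 3)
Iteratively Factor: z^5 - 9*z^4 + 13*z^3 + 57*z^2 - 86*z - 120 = (z - 5)*(z^4 - 4*z^3 - 7*z^2 + 22*z + 24) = (z - 5)*(z + 1)*(z^3 - 5*z^2 - 2*z + 24) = (z - 5)*(z + 1)*(z + 2)*(z^2 - 7*z + 12) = (z - 5)*(z - 4)*(z + 1)*(z + 2)*(z - 3)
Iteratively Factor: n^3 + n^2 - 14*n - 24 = (n - 4)*(n^2 + 5*n + 6) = (n - 4)*(n + 2)*(n + 3)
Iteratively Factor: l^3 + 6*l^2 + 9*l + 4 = (l + 4)*(l^2 + 2*l + 1) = (l + 1)*(l + 4)*(l + 1)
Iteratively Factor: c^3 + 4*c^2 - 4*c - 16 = (c - 2)*(c^2 + 6*c + 8) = (c - 2)*(c + 4)*(c + 2)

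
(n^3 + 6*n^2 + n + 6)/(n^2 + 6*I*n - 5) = (n^2 + n*(6 - I) - 6*I)/(n + 5*I)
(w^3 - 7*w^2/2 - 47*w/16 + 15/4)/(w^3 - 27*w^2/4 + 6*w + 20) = (w - 3/4)/(w - 4)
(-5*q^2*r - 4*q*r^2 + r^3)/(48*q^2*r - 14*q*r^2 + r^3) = (-5*q^2 - 4*q*r + r^2)/(48*q^2 - 14*q*r + r^2)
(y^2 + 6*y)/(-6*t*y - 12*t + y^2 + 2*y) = y*(y + 6)/(-6*t*y - 12*t + y^2 + 2*y)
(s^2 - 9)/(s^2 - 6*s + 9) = (s + 3)/(s - 3)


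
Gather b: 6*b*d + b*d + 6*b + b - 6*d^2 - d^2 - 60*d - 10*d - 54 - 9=b*(7*d + 7) - 7*d^2 - 70*d - 63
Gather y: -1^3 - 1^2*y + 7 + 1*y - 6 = 0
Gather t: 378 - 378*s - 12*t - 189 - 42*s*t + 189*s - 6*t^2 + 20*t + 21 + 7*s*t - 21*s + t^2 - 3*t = -210*s - 5*t^2 + t*(5 - 35*s) + 210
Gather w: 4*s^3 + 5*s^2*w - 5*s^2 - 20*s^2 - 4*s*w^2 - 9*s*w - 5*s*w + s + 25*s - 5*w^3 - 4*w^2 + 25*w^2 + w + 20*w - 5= 4*s^3 - 25*s^2 + 26*s - 5*w^3 + w^2*(21 - 4*s) + w*(5*s^2 - 14*s + 21) - 5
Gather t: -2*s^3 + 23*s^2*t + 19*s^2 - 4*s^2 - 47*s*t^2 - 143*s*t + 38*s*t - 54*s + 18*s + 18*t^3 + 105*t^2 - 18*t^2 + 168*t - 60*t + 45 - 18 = -2*s^3 + 15*s^2 - 36*s + 18*t^3 + t^2*(87 - 47*s) + t*(23*s^2 - 105*s + 108) + 27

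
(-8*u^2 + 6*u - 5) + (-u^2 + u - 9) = -9*u^2 + 7*u - 14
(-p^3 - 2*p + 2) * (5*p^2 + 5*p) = -5*p^5 - 5*p^4 - 10*p^3 + 10*p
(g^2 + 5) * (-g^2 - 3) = -g^4 - 8*g^2 - 15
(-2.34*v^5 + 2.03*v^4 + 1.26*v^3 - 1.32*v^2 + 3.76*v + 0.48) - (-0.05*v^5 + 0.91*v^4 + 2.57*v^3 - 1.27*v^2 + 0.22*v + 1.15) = -2.29*v^5 + 1.12*v^4 - 1.31*v^3 - 0.05*v^2 + 3.54*v - 0.67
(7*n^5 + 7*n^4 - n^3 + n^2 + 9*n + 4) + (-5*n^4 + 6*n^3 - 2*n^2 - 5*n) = 7*n^5 + 2*n^4 + 5*n^3 - n^2 + 4*n + 4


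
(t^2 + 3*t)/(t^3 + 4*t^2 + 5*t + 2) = t*(t + 3)/(t^3 + 4*t^2 + 5*t + 2)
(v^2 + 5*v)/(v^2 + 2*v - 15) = v/(v - 3)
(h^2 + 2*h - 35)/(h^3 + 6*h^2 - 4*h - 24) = (h^2 + 2*h - 35)/(h^3 + 6*h^2 - 4*h - 24)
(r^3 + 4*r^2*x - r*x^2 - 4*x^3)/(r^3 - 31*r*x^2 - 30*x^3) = (-r^2 - 3*r*x + 4*x^2)/(-r^2 + r*x + 30*x^2)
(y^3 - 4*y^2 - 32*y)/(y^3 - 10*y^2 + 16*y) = (y + 4)/(y - 2)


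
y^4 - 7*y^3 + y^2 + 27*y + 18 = (y - 6)*(y - 3)*(y + 1)^2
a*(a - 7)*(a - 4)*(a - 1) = a^4 - 12*a^3 + 39*a^2 - 28*a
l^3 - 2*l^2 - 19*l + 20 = (l - 5)*(l - 1)*(l + 4)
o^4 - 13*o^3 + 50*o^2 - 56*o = o*(o - 7)*(o - 4)*(o - 2)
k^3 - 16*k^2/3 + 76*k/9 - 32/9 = (k - 8/3)*(k - 2)*(k - 2/3)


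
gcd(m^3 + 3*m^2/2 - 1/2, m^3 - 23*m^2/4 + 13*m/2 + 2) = 1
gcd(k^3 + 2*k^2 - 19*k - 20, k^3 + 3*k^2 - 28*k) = k - 4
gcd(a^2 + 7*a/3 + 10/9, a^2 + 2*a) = 1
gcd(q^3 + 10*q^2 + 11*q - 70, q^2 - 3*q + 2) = q - 2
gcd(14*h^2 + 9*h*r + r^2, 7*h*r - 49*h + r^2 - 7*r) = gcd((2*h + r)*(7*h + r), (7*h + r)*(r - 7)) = 7*h + r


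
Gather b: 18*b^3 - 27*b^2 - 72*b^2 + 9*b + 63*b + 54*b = 18*b^3 - 99*b^2 + 126*b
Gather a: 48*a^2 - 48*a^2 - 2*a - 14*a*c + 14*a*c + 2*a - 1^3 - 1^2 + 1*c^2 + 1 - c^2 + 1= 0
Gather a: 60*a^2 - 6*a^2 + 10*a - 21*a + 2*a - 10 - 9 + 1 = 54*a^2 - 9*a - 18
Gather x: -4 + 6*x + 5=6*x + 1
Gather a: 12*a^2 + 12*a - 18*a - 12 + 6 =12*a^2 - 6*a - 6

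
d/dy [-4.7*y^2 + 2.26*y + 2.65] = 2.26 - 9.4*y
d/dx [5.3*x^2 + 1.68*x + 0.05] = 10.6*x + 1.68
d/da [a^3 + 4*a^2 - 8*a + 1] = 3*a^2 + 8*a - 8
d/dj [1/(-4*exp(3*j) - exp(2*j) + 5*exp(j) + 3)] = (12*exp(2*j) + 2*exp(j) - 5)*exp(j)/(4*exp(3*j) + exp(2*j) - 5*exp(j) - 3)^2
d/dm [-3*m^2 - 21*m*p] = -6*m - 21*p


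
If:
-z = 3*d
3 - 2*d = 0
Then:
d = 3/2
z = -9/2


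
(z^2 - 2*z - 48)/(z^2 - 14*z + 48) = (z + 6)/(z - 6)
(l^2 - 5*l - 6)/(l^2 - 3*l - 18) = (l + 1)/(l + 3)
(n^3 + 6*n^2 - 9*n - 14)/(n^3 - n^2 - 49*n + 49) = (n^2 - n - 2)/(n^2 - 8*n + 7)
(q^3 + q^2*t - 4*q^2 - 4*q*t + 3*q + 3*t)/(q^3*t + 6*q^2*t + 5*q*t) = (q^3 + q^2*t - 4*q^2 - 4*q*t + 3*q + 3*t)/(q*t*(q^2 + 6*q + 5))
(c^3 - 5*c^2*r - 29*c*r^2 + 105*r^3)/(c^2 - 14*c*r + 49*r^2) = (-c^2 - 2*c*r + 15*r^2)/(-c + 7*r)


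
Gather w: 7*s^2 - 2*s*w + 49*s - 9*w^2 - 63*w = 7*s^2 + 49*s - 9*w^2 + w*(-2*s - 63)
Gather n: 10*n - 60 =10*n - 60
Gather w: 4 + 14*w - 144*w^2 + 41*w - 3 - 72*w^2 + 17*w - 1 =-216*w^2 + 72*w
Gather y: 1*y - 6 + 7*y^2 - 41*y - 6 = 7*y^2 - 40*y - 12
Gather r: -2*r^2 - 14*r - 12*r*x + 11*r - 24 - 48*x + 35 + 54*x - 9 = -2*r^2 + r*(-12*x - 3) + 6*x + 2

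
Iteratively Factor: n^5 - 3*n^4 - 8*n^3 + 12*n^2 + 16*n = (n + 1)*(n^4 - 4*n^3 - 4*n^2 + 16*n) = (n + 1)*(n + 2)*(n^3 - 6*n^2 + 8*n) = n*(n + 1)*(n + 2)*(n^2 - 6*n + 8) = n*(n - 4)*(n + 1)*(n + 2)*(n - 2)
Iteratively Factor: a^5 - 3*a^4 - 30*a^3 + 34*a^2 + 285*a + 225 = (a + 1)*(a^4 - 4*a^3 - 26*a^2 + 60*a + 225) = (a + 1)*(a + 3)*(a^3 - 7*a^2 - 5*a + 75) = (a - 5)*(a + 1)*(a + 3)*(a^2 - 2*a - 15) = (a - 5)^2*(a + 1)*(a + 3)*(a + 3)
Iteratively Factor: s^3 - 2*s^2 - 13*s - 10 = (s + 2)*(s^2 - 4*s - 5) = (s - 5)*(s + 2)*(s + 1)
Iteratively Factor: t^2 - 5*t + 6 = (t - 3)*(t - 2)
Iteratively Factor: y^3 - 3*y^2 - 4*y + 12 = (y - 2)*(y^2 - y - 6) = (y - 2)*(y + 2)*(y - 3)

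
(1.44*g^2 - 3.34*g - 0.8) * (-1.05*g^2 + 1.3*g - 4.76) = -1.512*g^4 + 5.379*g^3 - 10.3564*g^2 + 14.8584*g + 3.808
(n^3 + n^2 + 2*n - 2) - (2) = n^3 + n^2 + 2*n - 4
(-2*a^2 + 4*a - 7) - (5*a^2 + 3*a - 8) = -7*a^2 + a + 1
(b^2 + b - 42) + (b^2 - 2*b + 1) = 2*b^2 - b - 41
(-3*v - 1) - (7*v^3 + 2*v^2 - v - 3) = -7*v^3 - 2*v^2 - 2*v + 2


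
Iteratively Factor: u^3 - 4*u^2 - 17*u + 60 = (u - 5)*(u^2 + u - 12) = (u - 5)*(u - 3)*(u + 4)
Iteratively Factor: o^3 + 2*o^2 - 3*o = (o - 1)*(o^2 + 3*o) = o*(o - 1)*(o + 3)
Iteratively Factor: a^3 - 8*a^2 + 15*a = (a - 5)*(a^2 - 3*a) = a*(a - 5)*(a - 3)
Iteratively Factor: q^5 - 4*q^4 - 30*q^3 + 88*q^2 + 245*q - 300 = (q + 3)*(q^4 - 7*q^3 - 9*q^2 + 115*q - 100) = (q - 5)*(q + 3)*(q^3 - 2*q^2 - 19*q + 20) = (q - 5)*(q + 3)*(q + 4)*(q^2 - 6*q + 5) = (q - 5)*(q - 1)*(q + 3)*(q + 4)*(q - 5)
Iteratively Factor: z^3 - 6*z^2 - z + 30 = (z + 2)*(z^2 - 8*z + 15) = (z - 3)*(z + 2)*(z - 5)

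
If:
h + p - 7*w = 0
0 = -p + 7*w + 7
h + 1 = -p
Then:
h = -7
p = 6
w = -1/7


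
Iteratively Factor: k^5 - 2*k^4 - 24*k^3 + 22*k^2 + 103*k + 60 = (k + 4)*(k^4 - 6*k^3 + 22*k + 15) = (k - 5)*(k + 4)*(k^3 - k^2 - 5*k - 3) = (k - 5)*(k + 1)*(k + 4)*(k^2 - 2*k - 3) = (k - 5)*(k + 1)^2*(k + 4)*(k - 3)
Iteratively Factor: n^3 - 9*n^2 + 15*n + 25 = (n + 1)*(n^2 - 10*n + 25) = (n - 5)*(n + 1)*(n - 5)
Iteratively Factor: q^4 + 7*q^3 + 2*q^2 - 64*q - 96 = (q + 4)*(q^3 + 3*q^2 - 10*q - 24) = (q + 2)*(q + 4)*(q^2 + q - 12) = (q + 2)*(q + 4)^2*(q - 3)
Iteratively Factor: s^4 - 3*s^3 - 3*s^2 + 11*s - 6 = (s - 1)*(s^3 - 2*s^2 - 5*s + 6) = (s - 1)^2*(s^2 - s - 6) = (s - 1)^2*(s + 2)*(s - 3)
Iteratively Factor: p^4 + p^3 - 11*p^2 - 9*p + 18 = (p + 2)*(p^3 - p^2 - 9*p + 9) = (p - 1)*(p + 2)*(p^2 - 9) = (p - 1)*(p + 2)*(p + 3)*(p - 3)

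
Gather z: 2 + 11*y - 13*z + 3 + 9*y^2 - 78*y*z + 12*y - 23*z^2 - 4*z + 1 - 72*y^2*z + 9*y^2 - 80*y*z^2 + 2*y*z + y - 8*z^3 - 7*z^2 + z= 18*y^2 + 24*y - 8*z^3 + z^2*(-80*y - 30) + z*(-72*y^2 - 76*y - 16) + 6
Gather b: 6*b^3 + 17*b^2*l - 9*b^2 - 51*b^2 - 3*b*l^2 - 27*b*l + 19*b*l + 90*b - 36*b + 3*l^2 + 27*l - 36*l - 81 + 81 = 6*b^3 + b^2*(17*l - 60) + b*(-3*l^2 - 8*l + 54) + 3*l^2 - 9*l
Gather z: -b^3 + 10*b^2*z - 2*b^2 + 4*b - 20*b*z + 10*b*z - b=-b^3 - 2*b^2 + 3*b + z*(10*b^2 - 10*b)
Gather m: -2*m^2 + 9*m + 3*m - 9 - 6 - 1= -2*m^2 + 12*m - 16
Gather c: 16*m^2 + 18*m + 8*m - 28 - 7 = 16*m^2 + 26*m - 35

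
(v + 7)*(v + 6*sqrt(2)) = v^2 + 7*v + 6*sqrt(2)*v + 42*sqrt(2)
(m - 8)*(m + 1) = m^2 - 7*m - 8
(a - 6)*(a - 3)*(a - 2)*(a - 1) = a^4 - 12*a^3 + 47*a^2 - 72*a + 36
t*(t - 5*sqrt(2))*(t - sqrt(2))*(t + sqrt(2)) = t^4 - 5*sqrt(2)*t^3 - 2*t^2 + 10*sqrt(2)*t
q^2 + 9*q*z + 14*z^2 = (q + 2*z)*(q + 7*z)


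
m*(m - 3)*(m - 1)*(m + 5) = m^4 + m^3 - 17*m^2 + 15*m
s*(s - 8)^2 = s^3 - 16*s^2 + 64*s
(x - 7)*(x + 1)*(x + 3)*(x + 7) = x^4 + 4*x^3 - 46*x^2 - 196*x - 147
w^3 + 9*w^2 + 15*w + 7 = (w + 1)^2*(w + 7)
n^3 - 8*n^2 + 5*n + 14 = (n - 7)*(n - 2)*(n + 1)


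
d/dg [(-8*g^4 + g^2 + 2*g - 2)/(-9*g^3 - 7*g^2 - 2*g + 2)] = g*(72*g^5 + 112*g^4 + 57*g^3 - 28*g^2 - 42*g - 24)/(81*g^6 + 126*g^5 + 85*g^4 - 8*g^3 - 24*g^2 - 8*g + 4)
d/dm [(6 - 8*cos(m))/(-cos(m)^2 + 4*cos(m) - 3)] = 4*(2*cos(m) - 3)*sin(m)*cos(m)/((cos(m) - 3)^2*(cos(m) - 1)^2)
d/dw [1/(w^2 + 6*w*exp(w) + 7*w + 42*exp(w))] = (-6*w*exp(w) - 2*w - 48*exp(w) - 7)/(w^2 + 6*w*exp(w) + 7*w + 42*exp(w))^2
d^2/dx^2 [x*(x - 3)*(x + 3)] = 6*x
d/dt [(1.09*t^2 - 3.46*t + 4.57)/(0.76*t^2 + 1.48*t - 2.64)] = (4.2428*t^2 - 12.7016*t + 2.3708)/(0.5776*t^4 + 2.2496*t^3 - 1.8224*t^2 - 7.8144*t + 6.9696)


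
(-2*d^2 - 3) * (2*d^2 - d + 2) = -4*d^4 + 2*d^3 - 10*d^2 + 3*d - 6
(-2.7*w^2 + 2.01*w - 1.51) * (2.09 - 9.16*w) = 24.732*w^3 - 24.0546*w^2 + 18.0325*w - 3.1559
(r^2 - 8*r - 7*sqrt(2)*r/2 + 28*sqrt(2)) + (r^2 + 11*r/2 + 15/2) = 2*r^2 - 7*sqrt(2)*r/2 - 5*r/2 + 15/2 + 28*sqrt(2)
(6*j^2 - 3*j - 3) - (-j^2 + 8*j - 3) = 7*j^2 - 11*j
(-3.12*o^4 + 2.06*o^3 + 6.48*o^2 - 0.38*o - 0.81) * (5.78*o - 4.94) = -18.0336*o^5 + 27.3196*o^4 + 27.278*o^3 - 34.2076*o^2 - 2.8046*o + 4.0014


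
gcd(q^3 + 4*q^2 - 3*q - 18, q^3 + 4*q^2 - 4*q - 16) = q - 2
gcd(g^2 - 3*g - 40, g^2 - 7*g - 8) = g - 8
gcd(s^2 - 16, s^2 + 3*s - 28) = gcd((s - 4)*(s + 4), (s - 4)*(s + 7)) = s - 4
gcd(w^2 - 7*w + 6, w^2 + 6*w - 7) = w - 1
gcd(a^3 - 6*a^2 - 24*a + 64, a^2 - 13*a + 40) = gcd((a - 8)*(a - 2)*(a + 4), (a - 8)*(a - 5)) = a - 8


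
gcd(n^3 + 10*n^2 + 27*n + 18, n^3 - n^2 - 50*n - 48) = n^2 + 7*n + 6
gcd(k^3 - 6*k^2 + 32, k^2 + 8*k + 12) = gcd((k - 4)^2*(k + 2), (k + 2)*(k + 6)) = k + 2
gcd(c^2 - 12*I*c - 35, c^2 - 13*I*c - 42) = c - 7*I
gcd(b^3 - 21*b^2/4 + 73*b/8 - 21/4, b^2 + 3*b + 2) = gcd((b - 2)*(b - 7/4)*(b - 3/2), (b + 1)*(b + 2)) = 1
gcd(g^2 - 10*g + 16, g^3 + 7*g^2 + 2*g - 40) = g - 2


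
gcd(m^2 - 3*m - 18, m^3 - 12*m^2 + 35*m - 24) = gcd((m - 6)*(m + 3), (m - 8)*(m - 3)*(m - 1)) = 1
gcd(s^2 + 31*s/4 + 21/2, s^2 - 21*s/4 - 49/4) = s + 7/4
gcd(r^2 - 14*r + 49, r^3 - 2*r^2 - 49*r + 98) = r - 7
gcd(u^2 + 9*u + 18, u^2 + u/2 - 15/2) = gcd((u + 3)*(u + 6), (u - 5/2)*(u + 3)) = u + 3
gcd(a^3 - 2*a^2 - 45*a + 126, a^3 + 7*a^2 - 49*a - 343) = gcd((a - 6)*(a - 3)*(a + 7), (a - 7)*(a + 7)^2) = a + 7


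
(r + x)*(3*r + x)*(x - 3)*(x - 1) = 3*r^2*x^2 - 12*r^2*x + 9*r^2 + 4*r*x^3 - 16*r*x^2 + 12*r*x + x^4 - 4*x^3 + 3*x^2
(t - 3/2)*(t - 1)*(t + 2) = t^3 - t^2/2 - 7*t/2 + 3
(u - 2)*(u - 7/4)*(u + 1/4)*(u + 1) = u^4 - 5*u^3/2 - 15*u^2/16 + 55*u/16 + 7/8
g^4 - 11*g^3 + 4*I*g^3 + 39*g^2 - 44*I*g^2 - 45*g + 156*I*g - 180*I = (g - 5)*(g - 3)^2*(g + 4*I)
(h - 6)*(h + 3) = h^2 - 3*h - 18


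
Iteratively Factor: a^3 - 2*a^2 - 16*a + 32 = (a + 4)*(a^2 - 6*a + 8) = (a - 4)*(a + 4)*(a - 2)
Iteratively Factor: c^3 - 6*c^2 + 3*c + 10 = (c - 2)*(c^2 - 4*c - 5) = (c - 2)*(c + 1)*(c - 5)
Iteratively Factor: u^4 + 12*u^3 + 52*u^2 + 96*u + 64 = (u + 4)*(u^3 + 8*u^2 + 20*u + 16) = (u + 2)*(u + 4)*(u^2 + 6*u + 8) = (u + 2)^2*(u + 4)*(u + 4)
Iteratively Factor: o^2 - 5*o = (o)*(o - 5)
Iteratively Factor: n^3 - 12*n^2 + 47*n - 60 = (n - 3)*(n^2 - 9*n + 20) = (n - 4)*(n - 3)*(n - 5)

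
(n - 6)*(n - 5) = n^2 - 11*n + 30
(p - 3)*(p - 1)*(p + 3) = p^3 - p^2 - 9*p + 9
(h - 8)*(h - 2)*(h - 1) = h^3 - 11*h^2 + 26*h - 16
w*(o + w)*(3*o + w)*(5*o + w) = 15*o^3*w + 23*o^2*w^2 + 9*o*w^3 + w^4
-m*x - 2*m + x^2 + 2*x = (-m + x)*(x + 2)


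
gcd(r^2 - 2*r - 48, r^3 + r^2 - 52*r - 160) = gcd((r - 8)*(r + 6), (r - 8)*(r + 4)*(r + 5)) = r - 8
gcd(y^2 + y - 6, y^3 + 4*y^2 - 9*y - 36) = y + 3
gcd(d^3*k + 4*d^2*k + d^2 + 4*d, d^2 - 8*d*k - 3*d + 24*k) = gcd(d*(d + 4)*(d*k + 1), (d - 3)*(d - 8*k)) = 1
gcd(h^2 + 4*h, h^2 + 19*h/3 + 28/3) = h + 4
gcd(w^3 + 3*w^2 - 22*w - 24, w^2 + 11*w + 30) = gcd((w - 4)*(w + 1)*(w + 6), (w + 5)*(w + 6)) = w + 6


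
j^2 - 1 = (j - 1)*(j + 1)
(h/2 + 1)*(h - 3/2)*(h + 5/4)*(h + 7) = h^4/2 + 35*h^3/8 + 79*h^2/16 - 163*h/16 - 105/8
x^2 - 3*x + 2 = (x - 2)*(x - 1)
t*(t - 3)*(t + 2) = t^3 - t^2 - 6*t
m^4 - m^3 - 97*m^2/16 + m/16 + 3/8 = (m - 3)*(m - 1/4)*(m + 1/4)*(m + 2)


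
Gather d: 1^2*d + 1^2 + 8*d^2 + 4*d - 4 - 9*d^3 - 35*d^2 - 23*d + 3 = -9*d^3 - 27*d^2 - 18*d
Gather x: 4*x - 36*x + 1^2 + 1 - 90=-32*x - 88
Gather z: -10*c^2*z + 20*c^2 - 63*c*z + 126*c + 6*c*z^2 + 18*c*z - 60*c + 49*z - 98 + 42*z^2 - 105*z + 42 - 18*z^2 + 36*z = 20*c^2 + 66*c + z^2*(6*c + 24) + z*(-10*c^2 - 45*c - 20) - 56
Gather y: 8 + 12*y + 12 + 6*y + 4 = 18*y + 24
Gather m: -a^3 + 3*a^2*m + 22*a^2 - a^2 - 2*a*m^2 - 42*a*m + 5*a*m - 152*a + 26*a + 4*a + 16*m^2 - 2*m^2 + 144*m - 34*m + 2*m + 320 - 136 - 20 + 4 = -a^3 + 21*a^2 - 122*a + m^2*(14 - 2*a) + m*(3*a^2 - 37*a + 112) + 168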